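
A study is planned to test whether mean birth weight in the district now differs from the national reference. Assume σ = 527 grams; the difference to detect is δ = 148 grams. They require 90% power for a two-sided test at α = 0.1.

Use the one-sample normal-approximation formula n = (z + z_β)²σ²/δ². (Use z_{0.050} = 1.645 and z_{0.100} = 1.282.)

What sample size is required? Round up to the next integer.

n = 109

n = (z_{α/2} + z_β)² · σ² / δ²
  = (1.645 + 1.282)² · 527² / 148²
  = 8.5673 · 277729 / 21904
  = 108.63
Round up → n = 109.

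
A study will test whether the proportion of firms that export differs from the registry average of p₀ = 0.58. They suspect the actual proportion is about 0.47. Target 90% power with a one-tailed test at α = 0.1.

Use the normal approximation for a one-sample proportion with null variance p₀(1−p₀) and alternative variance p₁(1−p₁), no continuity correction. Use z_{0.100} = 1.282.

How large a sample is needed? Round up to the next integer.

n = 134

n = [z_α·√(p₀q₀) + z_β·√(p₁q₁)]² / (p₁ − p₀)²
  = [1.282·√(0.58·0.42) + 1.282·√(0.47·0.53)]² / (-0.11)²
  = [1.282·0.4936 + 1.282·0.4991]² / 0.0121
  = [1.2726]² / 0.0121
  = 133.84
Round up → n = 134.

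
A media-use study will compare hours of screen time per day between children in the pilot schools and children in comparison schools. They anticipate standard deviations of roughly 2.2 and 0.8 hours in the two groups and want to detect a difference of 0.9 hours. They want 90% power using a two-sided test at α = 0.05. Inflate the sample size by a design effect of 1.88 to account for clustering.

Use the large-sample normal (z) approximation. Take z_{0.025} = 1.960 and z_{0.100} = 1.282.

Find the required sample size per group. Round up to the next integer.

n = (z_{α/2} + z_β)² · (σ₁² + σ₂²) / δ²
  = (1.960 + 1.282)² · (2.2² + 0.8² = 5.48) / 0.9²
  = 10.5106 · 5.48 / 0.81
  = 71.11
Design effect: 1.88 × 71.11 = 133.68.
Round up → n = 134 per group.

n = 134 per group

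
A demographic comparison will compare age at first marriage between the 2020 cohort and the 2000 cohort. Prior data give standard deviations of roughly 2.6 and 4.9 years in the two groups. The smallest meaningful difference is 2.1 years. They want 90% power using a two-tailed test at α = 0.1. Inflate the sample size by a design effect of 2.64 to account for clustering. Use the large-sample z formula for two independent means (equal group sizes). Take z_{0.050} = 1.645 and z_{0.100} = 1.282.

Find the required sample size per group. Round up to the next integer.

n = (z_{α/2} + z_β)² · (σ₁² + σ₂²) / δ²
  = (1.645 + 1.282)² · (2.6² + 4.9² = 30.77) / 2.1²
  = 8.5673 · 30.77 / 4.41
  = 59.78
Design effect: 2.64 × 59.78 = 157.81.
Round up → n = 158 per group.

n = 158 per group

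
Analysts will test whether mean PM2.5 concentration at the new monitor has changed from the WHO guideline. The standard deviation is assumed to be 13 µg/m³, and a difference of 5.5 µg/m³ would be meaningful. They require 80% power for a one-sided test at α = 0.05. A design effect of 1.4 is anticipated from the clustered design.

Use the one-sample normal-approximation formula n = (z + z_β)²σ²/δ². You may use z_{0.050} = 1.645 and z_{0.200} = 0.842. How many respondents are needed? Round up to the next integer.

n = (z_α + z_β)² · σ² / δ²
  = (1.645 + 0.842)² · 13² / 5.5²
  = 6.1852 · 169 / 30.25
  = 34.56
Design effect: 1.4 × 34.56 = 48.38.
Round up → n = 49.

n = 49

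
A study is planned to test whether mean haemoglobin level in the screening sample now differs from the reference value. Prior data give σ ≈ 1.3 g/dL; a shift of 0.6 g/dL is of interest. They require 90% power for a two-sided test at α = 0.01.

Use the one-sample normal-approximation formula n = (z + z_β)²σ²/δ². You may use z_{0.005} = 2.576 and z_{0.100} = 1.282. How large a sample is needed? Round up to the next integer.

n = 70

n = (z_{α/2} + z_β)² · σ² / δ²
  = (2.576 + 1.282)² · 1.3² / 0.6²
  = 14.8842 · 1.69 / 0.36
  = 69.87
Round up → n = 70.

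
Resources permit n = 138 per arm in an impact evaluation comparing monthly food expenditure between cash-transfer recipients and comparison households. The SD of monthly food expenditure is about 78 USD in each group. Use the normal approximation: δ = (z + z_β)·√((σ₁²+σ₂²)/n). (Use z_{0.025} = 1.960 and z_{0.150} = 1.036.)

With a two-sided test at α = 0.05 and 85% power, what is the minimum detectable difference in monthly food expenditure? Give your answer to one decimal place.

Minimum detectable difference ≈ 28.1 USD

δ = (z_{α/2} + z_β) · √((σ₁²+σ₂²)/n)
  = (1.960 + 1.036) · √(12168/138)
  = 2.996 · √88.1739
  = 2.996 · 9.3901
  = 28.1327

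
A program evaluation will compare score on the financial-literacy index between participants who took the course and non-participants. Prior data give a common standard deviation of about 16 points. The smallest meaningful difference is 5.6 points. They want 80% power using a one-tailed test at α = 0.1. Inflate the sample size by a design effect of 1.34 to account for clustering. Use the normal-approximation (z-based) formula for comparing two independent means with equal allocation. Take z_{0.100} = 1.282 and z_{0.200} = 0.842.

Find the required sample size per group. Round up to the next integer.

n = (z_α + z_β)² · (σ₁² + σ₂²) / δ²
  = (1.282 + 0.842)² · (2·16² = 512) / 5.6²
  = 4.5114 · 512 / 31.36
  = 73.66
Design effect: 1.34 × 73.66 = 98.70.
Round up → n = 99 per group.

n = 99 per group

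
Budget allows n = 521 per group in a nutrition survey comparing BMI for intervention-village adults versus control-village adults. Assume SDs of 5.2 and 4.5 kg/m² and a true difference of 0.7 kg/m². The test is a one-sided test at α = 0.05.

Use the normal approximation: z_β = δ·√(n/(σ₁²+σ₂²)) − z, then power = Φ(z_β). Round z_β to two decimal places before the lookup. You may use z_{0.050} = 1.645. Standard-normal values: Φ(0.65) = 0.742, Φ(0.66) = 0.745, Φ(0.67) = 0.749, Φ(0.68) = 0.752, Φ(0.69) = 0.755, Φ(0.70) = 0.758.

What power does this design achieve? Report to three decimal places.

Power ≈ 0.752

z_β = δ·√(n/(σ₁²+σ₂²)) − z_α
    = 0.7 · √(521/47.29) − 1.645
    = 0.7 · 3.31921 − 1.645
    = 2.3234 − 1.645 = 0.6784 → 0.68
Power = Φ(0.68) = 0.752.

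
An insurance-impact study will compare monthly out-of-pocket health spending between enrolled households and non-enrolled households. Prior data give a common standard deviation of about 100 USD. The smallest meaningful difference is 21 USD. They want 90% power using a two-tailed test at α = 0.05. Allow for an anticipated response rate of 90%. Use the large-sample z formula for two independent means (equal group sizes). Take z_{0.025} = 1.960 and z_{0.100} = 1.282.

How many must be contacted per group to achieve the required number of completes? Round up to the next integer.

n = 530 per group

n = (z_{α/2} + z_β)² · (σ₁² + σ₂²) / δ²
  = (1.960 + 1.282)² · (2·100² = 20000) / 21²
  = 10.5106 · 20000 / 441
  = 476.67
Adjust for 90% response: 476.67 / 0.90 = 529.63.
Round up → n = 530 per group.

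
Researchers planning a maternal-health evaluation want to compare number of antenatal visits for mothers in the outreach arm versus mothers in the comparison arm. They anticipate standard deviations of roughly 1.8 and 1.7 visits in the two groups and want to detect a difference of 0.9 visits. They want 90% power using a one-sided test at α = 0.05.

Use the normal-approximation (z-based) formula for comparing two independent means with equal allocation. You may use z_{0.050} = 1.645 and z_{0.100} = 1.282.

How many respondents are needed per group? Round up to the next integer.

n = (z_α + z_β)² · (σ₁² + σ₂²) / δ²
  = (1.645 + 1.282)² · (1.8² + 1.7² = 6.13) / 0.9²
  = 8.5673 · 6.13 / 0.81
  = 64.84
Round up → n = 65 per group.

n = 65 per group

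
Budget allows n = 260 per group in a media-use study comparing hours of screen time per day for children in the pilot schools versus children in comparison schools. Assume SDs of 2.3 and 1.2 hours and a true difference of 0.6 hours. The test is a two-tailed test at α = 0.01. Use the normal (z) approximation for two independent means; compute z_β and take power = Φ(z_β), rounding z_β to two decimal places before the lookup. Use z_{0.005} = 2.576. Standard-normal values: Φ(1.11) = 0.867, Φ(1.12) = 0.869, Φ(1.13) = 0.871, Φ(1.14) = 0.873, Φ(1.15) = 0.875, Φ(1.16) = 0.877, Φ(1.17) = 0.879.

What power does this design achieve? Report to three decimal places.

z_β = δ·√(n/(σ₁²+σ₂²)) − z_{α/2}
    = 0.6 · √(260/6.73) − 2.576
    = 0.6 · 6.21554 − 2.576
    = 3.7293 − 2.576 = 1.1533 → 1.15
Power = Φ(1.15) = 0.875.

Power ≈ 0.875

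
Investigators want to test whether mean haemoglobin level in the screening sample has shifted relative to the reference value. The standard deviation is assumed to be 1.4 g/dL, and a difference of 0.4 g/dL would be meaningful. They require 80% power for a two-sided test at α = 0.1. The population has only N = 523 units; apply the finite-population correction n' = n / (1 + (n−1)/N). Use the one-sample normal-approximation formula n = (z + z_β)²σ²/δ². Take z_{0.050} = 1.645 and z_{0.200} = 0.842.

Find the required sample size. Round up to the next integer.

n = 67

n = (z_{α/2} + z_β)² · σ² / δ²
  = (1.645 + 0.842)² · 1.4² / 0.4²
  = 6.1852 · 1.96 / 0.16
  = 75.77
Finite-population correction (N = 523): 75.77 / (1 + (75.77 − 1)/523) = 66.29.
Round up → n = 67.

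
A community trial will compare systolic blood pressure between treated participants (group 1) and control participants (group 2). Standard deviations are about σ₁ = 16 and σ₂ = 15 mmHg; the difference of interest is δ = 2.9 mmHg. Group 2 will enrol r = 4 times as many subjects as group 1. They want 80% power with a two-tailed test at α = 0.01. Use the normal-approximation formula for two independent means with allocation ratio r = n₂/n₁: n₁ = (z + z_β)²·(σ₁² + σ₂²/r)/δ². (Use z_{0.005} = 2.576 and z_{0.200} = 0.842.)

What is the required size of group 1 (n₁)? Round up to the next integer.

n₁ = (z_{α/2} + z_β)² · (σ₁² + σ₂²/r) / δ²
   = (2.576 + 0.842)² · (16² + 15²/4) / 2.9²
   = 11.6827 · (256 + 56.25) / 8.41
   = 11.6827 · 312.25 / 8.41
   = 433.76
Round up → n₁ = 434; n₂ = r·n₁ = 4 × 434 = 1736.

n₁ = 434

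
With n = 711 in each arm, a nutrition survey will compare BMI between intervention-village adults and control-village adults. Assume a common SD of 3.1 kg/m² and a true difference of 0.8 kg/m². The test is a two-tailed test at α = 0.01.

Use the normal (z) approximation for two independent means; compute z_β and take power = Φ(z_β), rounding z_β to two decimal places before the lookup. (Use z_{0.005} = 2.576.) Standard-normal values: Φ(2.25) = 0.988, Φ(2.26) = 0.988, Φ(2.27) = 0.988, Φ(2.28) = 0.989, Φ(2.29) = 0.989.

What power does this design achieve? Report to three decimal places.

Power ≈ 0.989

z_β = δ·√(n/(σ₁²+σ₂²)) − z_{α/2}
    = 0.8 · √(711/19.22) − 2.576
    = 0.8 · 6.08216 − 2.576
    = 4.8657 − 2.576 = 2.2897 → 2.29
Power = Φ(2.29) = 0.989.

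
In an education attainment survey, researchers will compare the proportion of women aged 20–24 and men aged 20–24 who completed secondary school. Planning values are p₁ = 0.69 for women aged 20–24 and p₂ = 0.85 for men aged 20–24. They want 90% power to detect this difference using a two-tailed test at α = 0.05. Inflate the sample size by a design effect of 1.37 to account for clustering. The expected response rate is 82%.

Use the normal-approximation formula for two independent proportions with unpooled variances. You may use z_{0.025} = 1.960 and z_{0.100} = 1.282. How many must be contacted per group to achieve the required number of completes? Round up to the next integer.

n = 235 per group

n = (z_{α/2} + z_β)² · [p₁(1−p₁) + p₂(1−p₂)] / (p₁ − p₂)²
  = (1.960 + 1.282)² · (0.69·0.31 + 0.85·0.15) / (-0.16)²
  = (3.242)² · (0.2139 + 0.1275) / 0.0256
  = 10.5106 · 0.3414 / 0.0256
  = 140.17
Design effect: 1.37 × 140.17 = 192.03.
Adjust for 82% response: 192.03 / 0.82 = 234.18.
Round up → n = 235 per group.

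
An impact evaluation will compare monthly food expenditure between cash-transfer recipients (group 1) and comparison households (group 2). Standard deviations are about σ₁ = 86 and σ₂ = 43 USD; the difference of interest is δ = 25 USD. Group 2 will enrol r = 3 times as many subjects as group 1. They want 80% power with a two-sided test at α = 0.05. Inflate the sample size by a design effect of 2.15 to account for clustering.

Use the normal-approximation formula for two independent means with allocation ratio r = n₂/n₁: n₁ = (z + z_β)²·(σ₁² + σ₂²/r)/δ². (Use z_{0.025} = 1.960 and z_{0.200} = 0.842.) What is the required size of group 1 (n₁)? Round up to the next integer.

n₁ = 217

n₁ = (z_{α/2} + z_β)² · (σ₁² + σ₂²/r) / δ²
   = (1.960 + 0.842)² · (86² + 43²/3) / 25²
   = 7.8512 · (7396 + 616.3333) / 625
   = 7.8512 · 8012.3 / 625
   = 100.65
Design effect: 2.15 × 100.65 = 216.40.
Round up → n₁ = 217; n₂ = r·n₁ = 3 × 217 = 651.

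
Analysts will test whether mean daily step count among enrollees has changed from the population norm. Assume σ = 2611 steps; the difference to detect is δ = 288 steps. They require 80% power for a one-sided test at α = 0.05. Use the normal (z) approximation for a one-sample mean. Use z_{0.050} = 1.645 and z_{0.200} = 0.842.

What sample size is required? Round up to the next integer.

n = (z_α + z_β)² · σ² / δ²
  = (1.645 + 0.842)² · 2611² / 288²
  = 6.1852 · 6817321 / 82944
  = 508.37
Round up → n = 509.

n = 509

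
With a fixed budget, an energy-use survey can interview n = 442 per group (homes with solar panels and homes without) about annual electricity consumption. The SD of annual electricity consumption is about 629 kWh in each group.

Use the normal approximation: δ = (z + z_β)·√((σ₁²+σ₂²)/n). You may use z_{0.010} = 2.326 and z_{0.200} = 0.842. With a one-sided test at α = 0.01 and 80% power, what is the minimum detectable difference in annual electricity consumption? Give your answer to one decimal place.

Minimum detectable difference ≈ 134.0 kWh

δ = (z_α + z_β) · √((σ₁²+σ₂²)/n)
  = (2.326 + 0.842) · √(791282/442)
  = 3.168 · √1790.2
  = 3.168 · 42.3111
  = 134.0416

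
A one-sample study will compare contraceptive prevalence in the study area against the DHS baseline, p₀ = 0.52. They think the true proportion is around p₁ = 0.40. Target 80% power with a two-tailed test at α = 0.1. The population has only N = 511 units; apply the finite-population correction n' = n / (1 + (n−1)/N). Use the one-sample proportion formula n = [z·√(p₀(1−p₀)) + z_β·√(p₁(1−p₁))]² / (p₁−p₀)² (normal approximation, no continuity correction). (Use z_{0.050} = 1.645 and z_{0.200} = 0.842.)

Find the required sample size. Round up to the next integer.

n = [z_{α/2}·√(p₀q₀) + z_β·√(p₁q₁)]² / (p₁ − p₀)²
  = [1.645·√(0.52·0.48) + 0.842·√(0.40·0.60)]² / (-0.12)²
  = [1.645·0.4996 + 0.842·0.4899]² / 0.0144
  = [1.2343]² / 0.0144
  = 105.80
Finite-population correction (N = 511): 105.80 / (1 + (105.80 − 1)/511) = 87.80.
Round up → n = 88.

n = 88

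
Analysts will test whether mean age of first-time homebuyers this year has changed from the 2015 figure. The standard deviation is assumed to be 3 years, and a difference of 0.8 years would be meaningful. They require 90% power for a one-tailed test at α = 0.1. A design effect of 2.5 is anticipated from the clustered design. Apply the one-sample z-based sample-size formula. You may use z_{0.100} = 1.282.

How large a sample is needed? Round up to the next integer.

n = (z_α + z_β)² · σ² / δ²
  = (1.282 + 1.282)² · 3² / 0.8²
  = 6.5741 · 9 / 0.64
  = 92.45
Design effect: 2.5 × 92.45 = 231.12.
Round up → n = 232.

n = 232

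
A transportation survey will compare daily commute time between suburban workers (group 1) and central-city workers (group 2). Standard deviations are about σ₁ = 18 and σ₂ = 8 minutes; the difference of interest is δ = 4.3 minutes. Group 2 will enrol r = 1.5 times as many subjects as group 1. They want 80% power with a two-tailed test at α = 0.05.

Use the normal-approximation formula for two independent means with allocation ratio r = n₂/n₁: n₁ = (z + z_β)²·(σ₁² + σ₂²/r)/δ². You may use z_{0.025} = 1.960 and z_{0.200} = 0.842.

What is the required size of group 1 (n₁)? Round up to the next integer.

n₁ = (z_{α/2} + z_β)² · (σ₁² + σ₂²/r) / δ²
   = (1.960 + 0.842)² · (18² + 8²/1.5) / 4.3²
   = 7.8512 · (324 + 42.6667) / 18.49
   = 7.8512 · 366.6667 / 18.49
   = 155.69
Round up → n₁ = 156; n₂ = r·n₁ = 1.5 × 156 = 234.

n₁ = 156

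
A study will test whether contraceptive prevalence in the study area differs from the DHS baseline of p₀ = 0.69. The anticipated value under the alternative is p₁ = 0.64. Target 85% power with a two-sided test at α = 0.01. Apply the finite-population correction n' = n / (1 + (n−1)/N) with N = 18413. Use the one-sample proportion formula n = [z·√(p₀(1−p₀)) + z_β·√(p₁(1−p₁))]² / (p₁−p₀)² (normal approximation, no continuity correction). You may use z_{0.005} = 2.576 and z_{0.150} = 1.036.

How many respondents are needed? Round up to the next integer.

n = [z_{α/2}·√(p₀q₀) + z_β·√(p₁q₁)]² / (p₁ − p₀)²
  = [2.576·√(0.69·0.31) + 1.036·√(0.64·0.36)]² / (-0.05)²
  = [2.576·0.4625 + 1.036·0.4800]² / 0.0025
  = [1.6887]² / 0.0025
  = 1140.63
Finite-population correction (N = 18413): 1140.63 / (1 + (1140.63 − 1)/18413) = 1074.15.
Round up → n = 1075.

n = 1075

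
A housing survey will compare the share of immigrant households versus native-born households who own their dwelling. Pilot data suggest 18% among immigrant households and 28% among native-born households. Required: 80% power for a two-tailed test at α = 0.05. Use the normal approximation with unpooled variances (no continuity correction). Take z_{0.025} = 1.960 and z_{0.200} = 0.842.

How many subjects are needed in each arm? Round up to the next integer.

n = 275 per group

n = (z_{α/2} + z_β)² · [p₁(1−p₁) + p₂(1−p₂)] / (p₁ − p₂)²
  = (1.960 + 0.842)² · (0.18·0.82 + 0.28·0.72) / (-0.10)²
  = (2.802)² · (0.1476 + 0.2016) / 0.0100
  = 7.8512 · 0.3492 / 0.0100
  = 274.16
Round up → n = 275 per group.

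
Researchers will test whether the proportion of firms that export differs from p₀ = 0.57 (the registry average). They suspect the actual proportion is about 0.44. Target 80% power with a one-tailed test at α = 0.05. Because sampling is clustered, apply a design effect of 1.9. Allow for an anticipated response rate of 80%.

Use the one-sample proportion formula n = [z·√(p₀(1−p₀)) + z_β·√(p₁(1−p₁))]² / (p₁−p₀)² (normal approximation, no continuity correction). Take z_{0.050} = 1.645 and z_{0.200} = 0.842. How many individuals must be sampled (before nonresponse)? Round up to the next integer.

n = 214

n = [z_α·√(p₀q₀) + z_β·√(p₁q₁)]² / (p₁ − p₀)²
  = [1.645·√(0.57·0.43) + 0.842·√(0.44·0.56)]² / (-0.13)²
  = [1.645·0.4951 + 0.842·0.4964]² / 0.0169
  = [1.2324]² / 0.0169
  = 89.86
Design effect: 1.9 × 89.86 = 170.74.
Adjust for 80% response: 170.74 / 0.80 = 213.43.
Round up → n = 214.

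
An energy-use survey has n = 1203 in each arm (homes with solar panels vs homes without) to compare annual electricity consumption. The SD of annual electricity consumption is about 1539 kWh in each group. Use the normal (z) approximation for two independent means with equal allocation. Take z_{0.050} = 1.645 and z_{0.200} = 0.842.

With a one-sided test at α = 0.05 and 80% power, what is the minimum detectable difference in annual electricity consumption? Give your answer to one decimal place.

Minimum detectable difference ≈ 156.1 kWh

δ = (z_α + z_β) · √((σ₁²+σ₂²)/n)
  = (1.645 + 0.842) · √(4737042/1203)
  = 2.487 · √3937.7
  = 2.487 · 62.7510
  = 156.0618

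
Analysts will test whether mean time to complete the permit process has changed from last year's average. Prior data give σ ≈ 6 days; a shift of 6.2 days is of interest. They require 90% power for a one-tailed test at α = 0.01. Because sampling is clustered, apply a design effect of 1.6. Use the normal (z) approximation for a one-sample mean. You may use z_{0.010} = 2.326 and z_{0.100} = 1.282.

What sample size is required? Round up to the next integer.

n = (z_α + z_β)² · σ² / δ²
  = (2.326 + 1.282)² · 6² / 6.2²
  = 13.0177 · 36 / 38.44
  = 12.19
Design effect: 1.6 × 12.19 = 19.51.
Round up → n = 20.

n = 20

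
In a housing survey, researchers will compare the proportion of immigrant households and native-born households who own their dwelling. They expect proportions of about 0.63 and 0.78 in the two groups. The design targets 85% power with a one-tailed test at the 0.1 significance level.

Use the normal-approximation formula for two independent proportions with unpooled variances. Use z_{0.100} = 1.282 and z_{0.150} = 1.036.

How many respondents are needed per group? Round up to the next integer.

n = (z_α + z_β)² · [p₁(1−p₁) + p₂(1−p₂)] / (p₁ − p₂)²
  = (1.282 + 1.036)² · (0.63·0.37 + 0.78·0.22) / (-0.15)²
  = (2.318)² · (0.2331 + 0.1716) / 0.0225
  = 5.3731 · 0.4047 / 0.0225
  = 96.64
Round up → n = 97 per group.

n = 97 per group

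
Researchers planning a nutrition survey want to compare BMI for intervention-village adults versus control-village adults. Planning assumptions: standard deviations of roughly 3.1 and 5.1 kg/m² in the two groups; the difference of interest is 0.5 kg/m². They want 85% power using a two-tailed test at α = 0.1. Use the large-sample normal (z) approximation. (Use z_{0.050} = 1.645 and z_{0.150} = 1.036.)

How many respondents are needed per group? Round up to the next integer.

n = (z_{α/2} + z_β)² · (σ₁² + σ₂²) / δ²
  = (1.645 + 1.036)² · (3.1² + 5.1² = 35.62) / 0.5²
  = 7.1878 · 35.62 / 0.25
  = 1024.11
Round up → n = 1025 per group.

n = 1025 per group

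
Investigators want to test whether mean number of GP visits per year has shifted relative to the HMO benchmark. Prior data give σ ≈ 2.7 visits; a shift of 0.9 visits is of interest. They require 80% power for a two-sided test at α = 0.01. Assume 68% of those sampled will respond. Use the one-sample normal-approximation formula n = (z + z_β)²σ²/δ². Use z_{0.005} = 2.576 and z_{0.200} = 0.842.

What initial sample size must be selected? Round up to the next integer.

n = 155

n = (z_{α/2} + z_β)² · σ² / δ²
  = (2.576 + 0.842)² · 2.7² / 0.9²
  = 11.6827 · 7.29 / 0.81
  = 105.14
Adjust for 68% response: 105.14 / 0.68 = 154.62.
Round up → n = 155.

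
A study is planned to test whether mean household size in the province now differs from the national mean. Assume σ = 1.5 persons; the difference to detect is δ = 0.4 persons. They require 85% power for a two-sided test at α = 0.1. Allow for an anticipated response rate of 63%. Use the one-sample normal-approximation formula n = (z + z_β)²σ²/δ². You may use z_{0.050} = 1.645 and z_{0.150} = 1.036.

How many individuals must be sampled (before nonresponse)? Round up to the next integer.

n = (z_{α/2} + z_β)² · σ² / δ²
  = (1.645 + 1.036)² · 1.5² / 0.4²
  = 7.1878 · 2.25 / 0.16
  = 101.08
Adjust for 63% response: 101.08 / 0.63 = 160.44.
Round up → n = 161.

n = 161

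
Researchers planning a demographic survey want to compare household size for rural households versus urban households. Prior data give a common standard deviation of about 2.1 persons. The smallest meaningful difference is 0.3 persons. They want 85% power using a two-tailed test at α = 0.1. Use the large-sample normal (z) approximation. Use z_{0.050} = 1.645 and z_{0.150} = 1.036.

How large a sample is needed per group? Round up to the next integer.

n = (z_{α/2} + z_β)² · (σ₁² + σ₂²) / δ²
  = (1.645 + 1.036)² · (2·2.1² = 8.82) / 0.3²
  = 7.1878 · 8.82 / 0.09
  = 704.40
Round up → n = 705 per group.

n = 705 per group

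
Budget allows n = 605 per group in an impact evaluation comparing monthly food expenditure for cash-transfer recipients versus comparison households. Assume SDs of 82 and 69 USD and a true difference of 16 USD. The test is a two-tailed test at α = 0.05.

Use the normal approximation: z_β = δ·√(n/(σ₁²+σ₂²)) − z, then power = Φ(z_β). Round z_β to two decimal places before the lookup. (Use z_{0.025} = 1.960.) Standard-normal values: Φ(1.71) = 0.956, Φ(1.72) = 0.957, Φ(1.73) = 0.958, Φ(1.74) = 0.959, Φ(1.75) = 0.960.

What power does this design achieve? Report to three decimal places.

Power ≈ 0.956

z_β = δ·√(n/(σ₁²+σ₂²)) − z_{α/2}
    = 16 · √(605/11485) − 1.960
    = 16 · 0.22952 − 1.960
    = 3.6722 − 1.960 = 1.7122 → 1.71
Power = Φ(1.71) = 0.956.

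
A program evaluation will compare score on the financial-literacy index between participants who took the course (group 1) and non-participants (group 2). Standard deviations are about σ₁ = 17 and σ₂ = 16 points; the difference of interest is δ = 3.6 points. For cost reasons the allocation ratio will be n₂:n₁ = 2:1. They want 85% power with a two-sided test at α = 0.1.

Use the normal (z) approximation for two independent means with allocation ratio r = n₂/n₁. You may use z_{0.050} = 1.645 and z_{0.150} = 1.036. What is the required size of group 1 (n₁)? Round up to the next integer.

n₁ = (z_{α/2} + z_β)² · (σ₁² + σ₂²/r) / δ²
   = (1.645 + 1.036)² · (17² + 16²/2) / 3.6²
   = 7.1878 · (289 + 128) / 12.96
   = 7.1878 · 417 / 12.96
   = 231.27
Round up → n₁ = 232; n₂ = r·n₁ = 2 × 232 = 464.

n₁ = 232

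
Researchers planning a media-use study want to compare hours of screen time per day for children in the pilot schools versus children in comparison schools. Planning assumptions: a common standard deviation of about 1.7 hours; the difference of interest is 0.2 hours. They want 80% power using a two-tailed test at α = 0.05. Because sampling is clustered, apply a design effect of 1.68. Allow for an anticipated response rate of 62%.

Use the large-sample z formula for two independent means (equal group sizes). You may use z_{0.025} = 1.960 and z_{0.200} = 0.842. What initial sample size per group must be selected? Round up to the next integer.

n = 3075 per group

n = (z_{α/2} + z_β)² · (σ₁² + σ₂²) / δ²
  = (1.960 + 0.842)² · (2·1.7² = 5.78) / 0.2²
  = 7.8512 · 5.78 / 0.04
  = 1134.50
Design effect: 1.68 × 1134.50 = 1905.96.
Adjust for 62% response: 1905.96 / 0.62 = 3074.13.
Round up → n = 3075 per group.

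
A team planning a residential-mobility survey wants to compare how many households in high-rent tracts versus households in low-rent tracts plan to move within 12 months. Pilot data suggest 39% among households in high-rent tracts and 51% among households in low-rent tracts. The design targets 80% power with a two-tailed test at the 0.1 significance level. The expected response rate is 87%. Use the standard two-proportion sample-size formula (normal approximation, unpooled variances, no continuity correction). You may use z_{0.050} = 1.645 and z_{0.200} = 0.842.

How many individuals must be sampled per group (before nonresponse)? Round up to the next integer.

n = 241 per group

n = (z_{α/2} + z_β)² · [p₁(1−p₁) + p₂(1−p₂)] / (p₁ − p₂)²
  = (1.645 + 0.842)² · (0.39·0.61 + 0.51·0.49) / (-0.12)²
  = (2.487)² · (0.2379 + 0.2499) / 0.0144
  = 6.1852 · 0.4878 / 0.0144
  = 209.52
Adjust for 87% response: 209.52 / 0.87 = 240.83.
Round up → n = 241 per group.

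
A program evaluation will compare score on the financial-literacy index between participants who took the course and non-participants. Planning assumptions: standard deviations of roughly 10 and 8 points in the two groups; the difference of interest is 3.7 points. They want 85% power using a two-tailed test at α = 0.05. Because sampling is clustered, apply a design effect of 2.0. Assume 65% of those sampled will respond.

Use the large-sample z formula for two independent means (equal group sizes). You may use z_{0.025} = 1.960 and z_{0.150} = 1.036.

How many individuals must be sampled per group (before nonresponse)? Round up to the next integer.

n = (z_{α/2} + z_β)² · (σ₁² + σ₂²) / δ²
  = (1.960 + 1.036)² · (10² + 8² = 164) / 3.7²
  = 8.9760 · 164 / 13.69
  = 107.53
Design effect: 2.0 × 107.53 = 215.06.
Adjust for 65% response: 215.06 / 0.65 = 330.86.
Round up → n = 331 per group.

n = 331 per group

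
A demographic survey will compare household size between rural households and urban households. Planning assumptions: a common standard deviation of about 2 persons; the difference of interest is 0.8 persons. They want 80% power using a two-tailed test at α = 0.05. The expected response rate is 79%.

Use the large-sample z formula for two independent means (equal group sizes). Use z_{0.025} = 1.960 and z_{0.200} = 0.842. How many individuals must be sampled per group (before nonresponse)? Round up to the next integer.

n = (z_{α/2} + z_β)² · (σ₁² + σ₂²) / δ²
  = (1.960 + 0.842)² · (2·2² = 8) / 0.8²
  = 7.8512 · 8 / 0.64
  = 98.14
Adjust for 79% response: 98.14 / 0.79 = 124.23.
Round up → n = 125 per group.

n = 125 per group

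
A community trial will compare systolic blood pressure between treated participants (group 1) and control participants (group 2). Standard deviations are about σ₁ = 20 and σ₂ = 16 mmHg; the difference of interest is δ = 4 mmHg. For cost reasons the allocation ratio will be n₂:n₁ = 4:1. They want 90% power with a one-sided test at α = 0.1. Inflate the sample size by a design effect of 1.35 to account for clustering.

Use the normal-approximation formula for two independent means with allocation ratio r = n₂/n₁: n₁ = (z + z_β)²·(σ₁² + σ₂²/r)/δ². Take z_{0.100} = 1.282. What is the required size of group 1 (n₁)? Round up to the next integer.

n₁ = 258

n₁ = (z_α + z_β)² · (σ₁² + σ₂²/r) / δ²
   = (1.282 + 1.282)² · (20² + 16²/4) / 4²
   = 6.5741 · (400 + 64) / 16
   = 6.5741 · 464 / 16
   = 190.65
Design effect: 1.35 × 190.65 = 257.38.
Round up → n₁ = 258; n₂ = r·n₁ = 4 × 258 = 1032.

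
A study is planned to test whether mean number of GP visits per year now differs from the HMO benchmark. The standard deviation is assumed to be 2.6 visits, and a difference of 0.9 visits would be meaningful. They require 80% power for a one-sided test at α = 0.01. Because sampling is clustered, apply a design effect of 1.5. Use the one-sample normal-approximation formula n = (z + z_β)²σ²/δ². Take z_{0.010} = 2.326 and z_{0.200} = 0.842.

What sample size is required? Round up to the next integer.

n = 126

n = (z_α + z_β)² · σ² / δ²
  = (2.326 + 0.842)² · 2.6² / 0.9²
  = 10.0362 · 6.76 / 0.81
  = 83.76
Design effect: 1.5 × 83.76 = 125.64.
Round up → n = 126.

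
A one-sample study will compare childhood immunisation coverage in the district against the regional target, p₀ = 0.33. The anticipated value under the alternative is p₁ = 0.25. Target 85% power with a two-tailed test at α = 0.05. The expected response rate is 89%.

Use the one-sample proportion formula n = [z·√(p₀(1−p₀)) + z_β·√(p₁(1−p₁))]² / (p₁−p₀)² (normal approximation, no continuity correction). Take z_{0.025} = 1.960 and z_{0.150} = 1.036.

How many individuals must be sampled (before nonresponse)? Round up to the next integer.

n = 330

n = [z_{α/2}·√(p₀q₀) + z_β·√(p₁q₁)]² / (p₁ − p₀)²
  = [1.960·√(0.33·0.67) + 1.036·√(0.25·0.75)]² / (-0.08)²
  = [1.960·0.4702 + 1.036·0.4330]² / 0.0064
  = [1.3702]² / 0.0064
  = 293.36
Adjust for 89% response: 293.36 / 0.89 = 329.62.
Round up → n = 330.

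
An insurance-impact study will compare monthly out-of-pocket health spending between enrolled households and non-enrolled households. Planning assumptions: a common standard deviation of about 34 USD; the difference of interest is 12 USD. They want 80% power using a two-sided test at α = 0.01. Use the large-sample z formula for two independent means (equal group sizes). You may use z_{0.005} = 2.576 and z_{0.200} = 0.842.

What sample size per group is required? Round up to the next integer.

n = (z_{α/2} + z_β)² · (σ₁² + σ₂²) / δ²
  = (2.576 + 0.842)² · (2·34² = 2312) / 12²
  = 11.6827 · 2312 / 144
  = 187.57
Round up → n = 188 per group.

n = 188 per group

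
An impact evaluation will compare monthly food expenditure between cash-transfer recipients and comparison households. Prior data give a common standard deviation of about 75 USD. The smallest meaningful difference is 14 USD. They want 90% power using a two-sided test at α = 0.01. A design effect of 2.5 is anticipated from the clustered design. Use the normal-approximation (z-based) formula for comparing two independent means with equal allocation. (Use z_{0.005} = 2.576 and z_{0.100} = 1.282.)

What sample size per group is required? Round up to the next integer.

n = (z_{α/2} + z_β)² · (σ₁² + σ₂²) / δ²
  = (2.576 + 1.282)² · (2·75² = 11250) / 14²
  = 14.8842 · 11250 / 196
  = 854.32
Design effect: 2.5 × 854.32 = 2135.80.
Round up → n = 2136 per group.

n = 2136 per group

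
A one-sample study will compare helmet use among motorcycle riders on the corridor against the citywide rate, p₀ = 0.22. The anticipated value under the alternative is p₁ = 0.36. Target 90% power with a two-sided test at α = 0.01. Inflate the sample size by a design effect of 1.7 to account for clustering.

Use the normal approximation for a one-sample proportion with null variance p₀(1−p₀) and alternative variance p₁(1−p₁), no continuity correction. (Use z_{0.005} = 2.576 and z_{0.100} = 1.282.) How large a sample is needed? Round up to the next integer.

n = 246

n = [z_{α/2}·√(p₀q₀) + z_β·√(p₁q₁)]² / (p₁ − p₀)²
  = [2.576·√(0.22·0.78) + 1.282·√(0.36·0.64)]² / (0.14)²
  = [2.576·0.4142 + 1.282·0.4800]² / 0.0196
  = [1.6825]² / 0.0196
  = 144.42
Design effect: 1.7 × 144.42 = 245.52.
Round up → n = 246.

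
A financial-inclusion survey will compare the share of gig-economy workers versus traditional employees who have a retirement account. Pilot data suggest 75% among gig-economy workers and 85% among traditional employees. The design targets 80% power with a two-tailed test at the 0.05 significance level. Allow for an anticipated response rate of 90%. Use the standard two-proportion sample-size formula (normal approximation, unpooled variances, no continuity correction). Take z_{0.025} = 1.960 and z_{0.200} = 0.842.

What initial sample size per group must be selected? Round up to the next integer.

n = (z_{α/2} + z_β)² · [p₁(1−p₁) + p₂(1−p₂)] / (p₁ − p₂)²
  = (1.960 + 0.842)² · (0.75·0.25 + 0.85·0.15) / (-0.10)²
  = (2.802)² · (0.1875 + 0.1275) / 0.0100
  = 7.8512 · 0.3150 / 0.0100
  = 247.31
Adjust for 90% response: 247.31 / 0.90 = 274.79.
Round up → n = 275 per group.

n = 275 per group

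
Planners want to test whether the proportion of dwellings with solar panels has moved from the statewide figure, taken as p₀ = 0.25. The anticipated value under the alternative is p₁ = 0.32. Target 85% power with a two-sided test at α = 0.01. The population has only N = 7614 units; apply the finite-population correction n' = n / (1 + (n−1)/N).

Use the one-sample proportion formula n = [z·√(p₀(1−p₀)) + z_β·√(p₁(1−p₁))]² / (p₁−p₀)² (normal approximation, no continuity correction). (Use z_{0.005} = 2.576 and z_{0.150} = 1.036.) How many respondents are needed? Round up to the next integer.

n = 489

n = [z_{α/2}·√(p₀q₀) + z_β·√(p₁q₁)]² / (p₁ − p₀)²
  = [2.576·√(0.25·0.75) + 1.036·√(0.32·0.68)]² / (0.07)²
  = [2.576·0.4330 + 1.036·0.4665]² / 0.0049
  = [1.5987]² / 0.0049
  = 521.61
Finite-population correction (N = 7614): 521.61 / (1 + (521.61 − 1)/7614) = 488.22.
Round up → n = 489.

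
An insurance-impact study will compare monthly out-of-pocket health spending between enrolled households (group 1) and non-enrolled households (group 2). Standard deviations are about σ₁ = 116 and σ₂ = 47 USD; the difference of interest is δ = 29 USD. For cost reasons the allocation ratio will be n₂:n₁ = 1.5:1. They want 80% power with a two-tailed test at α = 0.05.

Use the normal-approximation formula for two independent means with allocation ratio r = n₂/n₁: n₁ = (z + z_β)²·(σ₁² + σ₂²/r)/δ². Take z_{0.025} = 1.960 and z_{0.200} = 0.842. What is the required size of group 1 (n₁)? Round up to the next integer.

n₁ = (z_{α/2} + z_β)² · (σ₁² + σ₂²/r) / δ²
   = (1.960 + 0.842)² · (116² + 47²/1.5) / 29²
   = 7.8512 · (13456 + 1472.7) / 841
   = 7.8512 · 14928.7 / 841
   = 139.37
Round up → n₁ = 140; n₂ = r·n₁ = 1.5 × 140 = 210.

n₁ = 140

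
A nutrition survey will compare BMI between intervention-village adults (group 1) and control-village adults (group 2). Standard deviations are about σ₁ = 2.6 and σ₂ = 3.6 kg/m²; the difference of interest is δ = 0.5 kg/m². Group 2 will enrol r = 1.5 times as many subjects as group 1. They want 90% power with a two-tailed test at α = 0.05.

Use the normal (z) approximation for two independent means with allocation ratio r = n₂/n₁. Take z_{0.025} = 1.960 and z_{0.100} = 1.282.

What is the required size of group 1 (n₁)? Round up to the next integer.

n₁ = (z_{α/2} + z_β)² · (σ₁² + σ₂²/r) / δ²
   = (1.960 + 1.282)² · (2.6² + 3.6²/1.5) / 0.5²
   = 10.5106 · (6.76 + 8.64) / 0.25
   = 10.5106 · 15.4 / 0.25
   = 647.45
Round up → n₁ = 648; n₂ = r·n₁ = 1.5 × 648 = 972.

n₁ = 648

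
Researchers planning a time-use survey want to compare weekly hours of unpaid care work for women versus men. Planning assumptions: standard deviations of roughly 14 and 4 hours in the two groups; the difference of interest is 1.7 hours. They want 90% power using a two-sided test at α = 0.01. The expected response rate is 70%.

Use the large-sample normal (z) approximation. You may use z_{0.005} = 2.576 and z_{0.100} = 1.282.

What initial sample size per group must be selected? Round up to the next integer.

n = (z_{α/2} + z_β)² · (σ₁² + σ₂²) / δ²
  = (2.576 + 1.282)² · (14² + 4² = 212) / 1.7²
  = 14.8842 · 212 / 2.89
  = 1091.85
Adjust for 70% response: 1091.85 / 0.70 = 1559.78.
Round up → n = 1560 per group.

n = 1560 per group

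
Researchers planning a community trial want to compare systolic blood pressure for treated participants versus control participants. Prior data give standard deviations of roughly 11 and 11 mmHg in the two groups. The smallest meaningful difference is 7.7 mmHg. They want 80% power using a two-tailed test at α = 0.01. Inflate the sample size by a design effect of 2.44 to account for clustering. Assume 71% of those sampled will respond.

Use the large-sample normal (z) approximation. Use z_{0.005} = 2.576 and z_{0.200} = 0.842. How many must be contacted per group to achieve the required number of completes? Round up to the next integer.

n = (z_{α/2} + z_β)² · (σ₁² + σ₂²) / δ²
  = (2.576 + 0.842)² · (11² + 11² = 242) / 7.7²
  = 11.6827 · 242 / 59.29
  = 47.68
Design effect: 2.44 × 47.68 = 116.35.
Adjust for 71% response: 116.35 / 0.71 = 163.87.
Round up → n = 164 per group.

n = 164 per group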